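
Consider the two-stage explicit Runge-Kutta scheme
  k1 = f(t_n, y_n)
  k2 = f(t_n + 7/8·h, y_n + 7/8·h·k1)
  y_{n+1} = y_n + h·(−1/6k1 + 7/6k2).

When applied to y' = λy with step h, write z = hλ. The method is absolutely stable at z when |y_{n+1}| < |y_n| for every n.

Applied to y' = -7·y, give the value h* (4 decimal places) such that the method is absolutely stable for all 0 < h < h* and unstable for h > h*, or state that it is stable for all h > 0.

With y'=λy (z=hλ):
  k1=λy_n ⇒ h·k1=z·y_n;  k2=λ(1+7/8z)y_n ⇒ h·k2=z(1+7/8z)y_n
  y_{n+1}/y_n = 1 − 1/6z + 7/6z(1+7/8z) = 1 + z + 49/48z²
  so R(z) = 1 + z + 49/48z².

Boundary: |R(x)|=1, x<0.
x=-1.36: |R|=1.5281
R=1: x+49/48x²=0 ⇒ x=−48/49=-0.9796; min R=1−1/(4·49/48)=0.7551>−1
Confirm numerically:
  x=-0.738: |R|=0.81799 <1
  x=-0.560: |R|=0.76013 <1
  x=-0.402: |R|=0.76297 <1
  x=-1.280: |R|=1.39253 >1
  x=-1.234: |R|=1.32048 >1
  x=-1.184: |R|=1.24706 >1
Stable set (-0.9796, 0).

(-0.9796,0); λ=-7 ⇒ h* = (48/49)/7 = 0.1399.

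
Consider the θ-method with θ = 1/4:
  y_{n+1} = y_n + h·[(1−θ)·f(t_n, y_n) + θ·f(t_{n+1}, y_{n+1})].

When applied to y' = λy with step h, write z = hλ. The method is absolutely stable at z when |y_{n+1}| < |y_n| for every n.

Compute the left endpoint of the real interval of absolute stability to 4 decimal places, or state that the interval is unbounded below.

Test eqn y'=λy, z=hλ:
  y_{n+1} = y_n + z·[3/4·y_n + 1/4·y_{n+1}] ⇒ (1 − 1/4z)y_{n+1} = (1 + 3/4z)y_n
  so R(z) = (1 + 3/4z)/(1 − 1/4z).

Boundary: |R(x)|=1, x<0.
x=-1.27: |R|=0.0361
R=−1: 1+3/4x = −1+1/4x ⇒ -1/2x=2 ⇒ x=2/(-1/2)=-4.0000
Confirm numerically:
  x=-3.081: |R|=0.74043 <1
  x=-2.530: |R|=0.54977 <1
  x=-1.723: |R|=0.20426 <1
  x=-4.522: |R|=1.12251 >1
  x=-4.446: |R|=1.10561 >1
  x=-4.316: |R|=1.07600 >1
Interval (-4.0000, 0).

left endpoint -4.0000.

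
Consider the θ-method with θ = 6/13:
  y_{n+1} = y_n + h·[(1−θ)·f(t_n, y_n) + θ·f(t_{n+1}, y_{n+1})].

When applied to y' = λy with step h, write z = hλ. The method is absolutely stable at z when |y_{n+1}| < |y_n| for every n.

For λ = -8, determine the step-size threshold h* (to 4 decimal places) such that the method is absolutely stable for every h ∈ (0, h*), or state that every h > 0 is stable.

(-26.0000,0); λ=-8 ⇒ h* = (26)/8 = 3.2500.

Set f=λy, z=hλ:
  y_{n+1} = y_n + z·[7/13·y_n + 6/13·y_{n+1}] ⇒ (1 − 6/13z)y_{n+1} = (1 + 7/13z)y_n
  Hence R(z) = (1 + 7/13z)/(1 − 6/13z).

Boundary: |R(x)|=1, x<0.
x=-0.47: |R|=0.6138
R=−1: 1+7/13x = −1+6/13x ⇒ -1/13x=2 ⇒ x=2/(-1/13)=-26.0000
Confirm numerically:
  x=-24.483: |R|=0.99051 <1
  x=-17.369: |R|=0.92637 <1
  x=-12.691: |R|=0.85071 <1
  x=-10.836: |R|=0.80563 <1
  x=-26.267: |R|=1.00157 >1
  x=-26.217: |R|=1.00127 >1
  x=-26.198: |R|=1.00116 >1
Interval (-26.0000, 0).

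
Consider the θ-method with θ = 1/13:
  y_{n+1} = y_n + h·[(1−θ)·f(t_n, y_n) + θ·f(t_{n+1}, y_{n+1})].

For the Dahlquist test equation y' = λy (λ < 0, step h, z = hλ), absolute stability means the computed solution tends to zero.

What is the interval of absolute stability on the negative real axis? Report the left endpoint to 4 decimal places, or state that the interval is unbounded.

z∈(-2.3636,0).

Set f=λy, z=hλ:
  y_{n+1} = y_n + z·[12/13·y_n + 1/13·y_{n+1}] ⇒ (1 − 1/13z)y_{n+1} = (1 + 12/13z)y_n
  R(z) = (1 + 12/13z)/(1 − 1/13z).

Need |R(x)|<1, x<0.
x=-1.65: |R|=0.4642
R=−1: 1+12/13x = −1+1/13x ⇒ -11/13x=2 ⇒ x=2/(-11/13)=-2.3636
Confirm numerically:
  x=-1.609: |R|=0.43179 <1
  x=-1.528: |R|=0.36729 <1
  x=-1.040: |R|=0.03704 <1
  x=-2.425: |R|=1.04376 >1
  x=-2.419: |R|=1.03950 >1
So |R|<1 on (-2.3636, 0).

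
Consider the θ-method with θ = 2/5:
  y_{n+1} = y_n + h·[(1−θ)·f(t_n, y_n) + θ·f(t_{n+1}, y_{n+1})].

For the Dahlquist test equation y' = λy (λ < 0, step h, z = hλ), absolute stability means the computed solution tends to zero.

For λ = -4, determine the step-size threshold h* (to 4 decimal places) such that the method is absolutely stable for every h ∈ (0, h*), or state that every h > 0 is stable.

(-10.0000,0); λ=-4 ⇒ h* = (10)/4 = 2.5000.

With y'=λy (z=hλ):
  y_{n+1} = y_n + z·[3/5·y_n + 2/5·y_{n+1}] ⇒ (1 − 2/5z)y_{n+1} = (1 + 3/5z)y_n
  Hence R(z) = (1 + 3/5z)/(1 − 2/5z).

Boundary: |R(x)|=1, x<0.
x=-1.4: |R|=0.1026
R=−1: 1+3/5x = −1+2/5x ⇒ -1/5x=2 ⇒ x=2/(-1/5)=-10.0000
Confirm numerically:
  x=-8.406: |R|=0.92692 <1
  x=-6.889: |R|=0.83433 <1
  x=-5.718: |R|=0.73947 <1
  x=-4.105: |R|=0.55375 <1
  x=-10.243: |R|=1.00953 >1
  x=-10.158: |R|=1.00624 >1
Stable set (-10.0000, 0).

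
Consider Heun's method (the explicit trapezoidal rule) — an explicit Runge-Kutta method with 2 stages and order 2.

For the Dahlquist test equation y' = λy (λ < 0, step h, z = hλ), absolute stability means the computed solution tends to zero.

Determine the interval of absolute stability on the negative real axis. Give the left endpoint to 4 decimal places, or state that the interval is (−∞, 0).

Set f=λy, z=hλ:
  order 2, 2-stage ⇒ R(z)=1+z+z^2/2
  (e.g. R(-0.88)=0.50720, |R|=0.50720)

Solve |R(x)|<1 on ℝ⁻.
x=-0.88: |R|=0.5072
|R(-2.27)|=1.3064 |R(-2.24)|=1.2688 |R(-1.12)|=0.5072
Bisect:
  x_lo=-2.7830 |R|=2.0896  x_hi=-0.3978 |R|=0.6813
  mid=-1.59043 |R|=0.67431 →hi
  mid=-2.18674 |R|=1.20417 →lo
  mid=-1.88859 |R|=0.89479 →hi
  mid=-2.03766 |R|=1.03837 →lo
  mid=-1.96312 |R|=0.96380 →hi
  mid=-2.00039 |R|=1.00039 →lo
  mid=-1.98176 |R|=0.98193 →hi
  mid=-1.99108 |R|=0.99112 →hi
  mid=-1.99573 |R|=0.99574 →hi
  ...
  [-2.00010,-1.99996] ⇒ x*=-2.0000
Interval (-2.0000, 0).

z∈(-2.0000,0).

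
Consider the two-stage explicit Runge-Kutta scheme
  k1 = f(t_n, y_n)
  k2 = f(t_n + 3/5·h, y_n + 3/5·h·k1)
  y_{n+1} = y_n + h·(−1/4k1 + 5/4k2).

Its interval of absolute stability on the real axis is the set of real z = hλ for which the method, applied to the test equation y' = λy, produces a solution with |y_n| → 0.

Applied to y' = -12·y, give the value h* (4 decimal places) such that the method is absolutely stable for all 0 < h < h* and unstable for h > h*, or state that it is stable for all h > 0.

(-1.3333,0); λ=-12 ⇒ h* = (4/3)/12 = 0.1111.

With y'=λy (z=hλ):
  k1=λy_n ⇒ h·k1=z·y_n;  k2=λ(1+3/5z)y_n ⇒ h·k2=z(1+3/5z)y_n
  y_{n+1}/y_n = 1 − 1/4z + 5/4z(1+3/5z) = 1 + z + 3/4z²
  so R(z) = 1 + z + 3/4z².

Need |R(x)|<1, x<0.
x=-1.1: |R|=0.8075
R=1: x+3/4x²=0 ⇒ x=−4/3=-1.3333; min R=1−1/(4·3/4)=0.6667>−1
Confirm numerically:
  x=-1.196: |R|=0.87681 <1
  x=-0.937: |R|=0.72148 <1
  x=-0.674: |R|=0.66671 <1
  x=-1.856: |R|=1.72755 >1
  x=-1.770: |R|=1.57968 >1
  x=-1.642: |R|=1.38012 >1
Stable set (-1.3333, 0).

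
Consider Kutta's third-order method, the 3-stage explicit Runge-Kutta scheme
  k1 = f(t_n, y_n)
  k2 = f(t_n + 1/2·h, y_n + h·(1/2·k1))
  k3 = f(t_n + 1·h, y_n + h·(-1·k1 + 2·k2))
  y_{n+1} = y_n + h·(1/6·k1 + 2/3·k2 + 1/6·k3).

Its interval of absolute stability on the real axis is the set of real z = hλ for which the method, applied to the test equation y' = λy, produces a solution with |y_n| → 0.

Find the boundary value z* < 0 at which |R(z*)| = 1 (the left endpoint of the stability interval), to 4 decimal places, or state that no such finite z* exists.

On y'=λy, z=hλ:
  order 3, 3-stage ⇒ R(z)=1+z+z^2/2+z^3/6
  (e.g. R(-1.79)=-0.14384, |R|=0.14384)

Boundary: |R(x)|=1, x<0.
x=-1.79: |R|=0.1438
|R(-2.32)|=0.7100 |R(-0.99)|=0.3383 |R(-0.71)|=0.4824
Bisect:
  x_lo=-2.9412 |R|=1.8565  x_hi=-0.2377 |R|=0.7883
  mid=-1.58947 |R|=0.00446 →hi
  mid=-2.26534 |R|=0.63699 →hi
  mid=-2.60328 |R|=1.15518 →lo
  mid=-2.43431 |R|=0.87561 →hi
  mid=-2.51880 |R|=1.00998 →lo
  mid=-2.47655 |R|=0.94148 →hi
  mid=-2.49768 |R|=0.97539 →hi
  mid=-2.50824 |R|=0.99260 →hi
  mid=-2.51352 |R|=1.00127 →lo
  ...
  [-2.51286,-2.51269] ⇒ x*=-2.5127
Interval (-2.5127, 0).

left endpoint -2.5127.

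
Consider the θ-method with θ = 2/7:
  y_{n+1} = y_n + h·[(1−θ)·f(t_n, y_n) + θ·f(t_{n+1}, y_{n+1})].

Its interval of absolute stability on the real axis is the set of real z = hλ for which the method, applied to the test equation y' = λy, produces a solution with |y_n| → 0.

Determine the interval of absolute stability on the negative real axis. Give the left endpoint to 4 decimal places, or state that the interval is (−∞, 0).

On y'=λy, z=hλ:
  y_{n+1} = y_n + z·[5/7·y_n + 2/7·y_{n+1}] ⇒ (1 − 2/7z)y_{n+1} = (1 + 5/7z)y_n
  Hence R(z) = (1 + 5/7z)/(1 − 2/7z).

Need |R(x)|<1, x<0.
x=-1.14: |R|=0.1401
R=−1: 1+5/7x = −1+2/7x ⇒ -3/7x=2 ⇒ x=2/(-3/7)=-4.6667
Confirm numerically:
  x=-4.235: |R|=0.91629 <1
  x=-2.188: |R|=0.34634 <1
  x=-2.031: |R|=0.28521 <1
  x=-4.803: |R|=1.02463 >1
  x=-4.755: |R|=1.01605 >1
Stable set (-4.6667, 0).

z∈(-4.6667,0).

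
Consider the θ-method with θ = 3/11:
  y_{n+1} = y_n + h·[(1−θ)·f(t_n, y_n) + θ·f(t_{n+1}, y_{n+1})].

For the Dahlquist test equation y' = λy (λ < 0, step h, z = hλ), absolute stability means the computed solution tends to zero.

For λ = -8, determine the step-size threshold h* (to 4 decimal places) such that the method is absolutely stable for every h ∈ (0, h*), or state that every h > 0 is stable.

(-4.4000,0); λ=-8 ⇒ h* = (22/5)/8 = 0.5500.

Test eqn y'=λy, z=hλ:
  y_{n+1} = y_n + z·[8/11·y_n + 3/11·y_{n+1}] ⇒ (1 − 3/11z)y_{n+1} = (1 + 8/11z)y_n
  ⇒ R(z) = (1 + 8/11z)/(1 − 3/11z).

Solve |R(x)|<1 on ℝ⁻.
x=-1.77: |R|=0.1937
R=−1: 1+8/11x = −1+3/11x ⇒ -5/11x=2 ⇒ x=2/(-5/11)=-4.4000
Confirm numerically:
  x=-3.966: |R|=0.90523 <1
  x=-3.011: |R|=0.65332 <1
  x=-2.519: |R|=0.49318 <1
  x=-1.769: |R|=0.19329 <1
  x=-4.839: |R|=1.08602 >1
  x=-4.838: |R|=1.08584 >1
  x=-4.736: |R|=1.06665 >1
Stable set (-4.4000, 0).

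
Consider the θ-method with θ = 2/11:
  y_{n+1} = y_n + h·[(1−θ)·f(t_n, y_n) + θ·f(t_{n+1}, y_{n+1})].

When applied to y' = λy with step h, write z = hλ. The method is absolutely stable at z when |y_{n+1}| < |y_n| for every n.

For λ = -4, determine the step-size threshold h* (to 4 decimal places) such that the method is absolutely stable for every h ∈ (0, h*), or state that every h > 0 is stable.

(-3.1429,0); λ=-4 ⇒ h* = (22/7)/4 = 0.7857.

Set f=λy, z=hλ:
  y_{n+1} = y_n + z·[9/11·y_n + 2/11·y_{n+1}] ⇒ (1 − 2/11z)y_{n+1} = (1 + 9/11z)y_n
  Hence R(z) = (1 + 9/11z)/(1 − 2/11z).

Find x<0 with |R(x)|<1.
x=-0.32: |R|=0.6976
R=−1: 1+9/11x = −1+2/11x ⇒ -7/11x=2 ⇒ x=2/(-7/11)=-3.1429
Confirm numerically:
  x=-2.907: |R|=0.90181 <1
  x=-2.811: |R|=0.86025 <1
  x=-1.528: |R|=0.19579 <1
  x=-3.413: |R|=1.10608 >1
  x=-3.221: |R|=1.03136 >1
Interval (-3.1429, 0).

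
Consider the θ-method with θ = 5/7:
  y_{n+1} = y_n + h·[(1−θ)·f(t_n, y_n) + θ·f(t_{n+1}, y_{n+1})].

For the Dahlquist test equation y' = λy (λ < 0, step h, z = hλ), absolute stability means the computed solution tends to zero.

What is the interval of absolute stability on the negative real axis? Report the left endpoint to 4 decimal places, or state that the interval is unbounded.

unbounded; (−∞, 0).

Set f=λy, z=hλ:
  y_{n+1} = y_n + z·[2/7·y_n + 5/7·y_{n+1}] ⇒ (1 − 5/7z)y_{n+1} = (1 + 2/7z)y_n
  ⇒ R(z) = (1 + 2/7z)/(1 − 5/7z).

Solve |R(x)|<1 on ℝ⁻.
x=-1.19: |R|=0.3568
x=-2: |R|=0.1765
x=-10: |R|=0.2281
x=-100: |R|=0.3807
θ=5/7≥1/2 ⇒ |1+2/7x|<|1−5/7x| ∀x<0 ⇒ stable on all of ℝ⁻.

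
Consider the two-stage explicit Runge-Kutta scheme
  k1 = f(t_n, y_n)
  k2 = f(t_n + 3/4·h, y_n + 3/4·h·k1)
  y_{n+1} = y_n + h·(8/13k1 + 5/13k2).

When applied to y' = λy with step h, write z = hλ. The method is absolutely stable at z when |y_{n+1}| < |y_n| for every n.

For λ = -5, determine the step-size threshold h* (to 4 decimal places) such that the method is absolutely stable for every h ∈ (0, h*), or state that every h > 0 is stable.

(-3.4667,0); λ=-5 ⇒ h* = (52/15)/5 = 0.6933.

With y'=λy (z=hλ):
  k1=λy_n ⇒ h·k1=z·y_n;  k2=λ(1+3/4z)y_n ⇒ h·k2=z(1+3/4z)y_n
  y_{n+1}/y_n = 1 + 8/13z + 5/13z(1+3/4z) = 1 + z + 15/52z²
  so R(z) = 1 + z + 15/52z².

Need |R(x)|<1, x<0.
x=-0.42: |R|=0.6309
R=1: x+15/52x²=0 ⇒ x=−52/15=-3.4667; min R=1−1/(4·15/52)=0.1333>−1
Confirm numerically:
  x=-3.424: |R|=0.95786 <1
  x=-3.321: |R|=0.86045 <1
  x=-2.750: |R|=0.43149 <1
  x=-2.002: |R|=0.15415 <1
  x=-4.058: |R|=1.69220 >1
  x=-3.725: |R|=1.27758 >1
So |R|<1 on (-3.4667, 0).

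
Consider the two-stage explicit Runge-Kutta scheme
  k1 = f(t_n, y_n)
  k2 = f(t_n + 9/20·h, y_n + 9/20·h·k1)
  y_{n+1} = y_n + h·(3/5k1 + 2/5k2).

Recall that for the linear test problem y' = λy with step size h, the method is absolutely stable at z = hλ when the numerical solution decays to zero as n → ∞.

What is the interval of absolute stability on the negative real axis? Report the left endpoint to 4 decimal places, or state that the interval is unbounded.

z∈(-5.5556,0).

Set f=λy, z=hλ:
  k1=λy_n ⇒ h·k1=z·y_n;  k2=λ(1+9/20z)y_n ⇒ h·k2=z(1+9/20z)y_n
  y_{n+1}/y_n = 1 + 3/5z + 2/5z(1+9/20z) = 1 + z + 9/50z²
  ⇒ R(z) = 1 + z + 9/50z².

Solve |R(x)|<1 on ℝ⁻.
x=-0.3: |R|=0.7162
R=1: x+9/50x²=0 ⇒ x=−50/9=-5.5556; min R=1−1/(4·9/50)=-0.3889>−1
Confirm numerically:
  x=-4.810: |R|=0.35450 <1
  x=-4.640: |R|=0.23533 <1
  x=-4.534: |R|=0.16629 <1
  x=-3.466: |R|=0.30363 <1
  x=-6.118: |R|=1.61939 >1
  x=-5.786: |R|=1.24000 >1
  x=-5.670: |R|=1.11680 >1
Stable set (-5.5556, 0).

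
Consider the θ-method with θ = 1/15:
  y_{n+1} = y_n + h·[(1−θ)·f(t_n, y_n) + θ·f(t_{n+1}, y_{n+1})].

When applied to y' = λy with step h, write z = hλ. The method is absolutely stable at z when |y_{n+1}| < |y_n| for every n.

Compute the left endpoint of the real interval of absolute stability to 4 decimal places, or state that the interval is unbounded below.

Test eqn y'=λy, z=hλ:
  y_{n+1} = y_n + z·[14/15·y_n + 1/15·y_{n+1}] ⇒ (1 − 1/15z)y_{n+1} = (1 + 14/15z)y_n
  so R(z) = (1 + 14/15z)/(1 − 1/15z).

Need |R(x)|<1, x<0.
x=-0.67: |R|=0.3586
R=−1: 1+14/15x = −1+1/15x ⇒ -13/15x=2 ⇒ x=2/(-13/15)=-2.3077
Confirm numerically:
  x=-1.869: |R|=0.66192 <1
  x=-1.629: |R|=0.46942 <1
  x=-1.095: |R|=0.02050 <1
  x=-2.903: |R|=1.43227 >1
  x=-2.745: |R|=1.32037 >1
  x=-2.330: |R|=1.01673 >1
So |R|<1 on (-2.3077, 0).

left endpoint -2.3077.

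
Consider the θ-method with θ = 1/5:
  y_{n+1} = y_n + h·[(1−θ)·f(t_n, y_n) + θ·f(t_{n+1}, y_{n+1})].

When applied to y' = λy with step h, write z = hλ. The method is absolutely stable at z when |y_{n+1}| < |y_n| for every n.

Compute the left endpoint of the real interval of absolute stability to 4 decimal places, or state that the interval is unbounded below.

Set f=λy, z=hλ:
  y_{n+1} = y_n + z·[4/5·y_n + 1/5·y_{n+1}] ⇒ (1 − 1/5z)y_{n+1} = (1 + 4/5z)y_n
  R(z) = (1 + 4/5z)/(1 − 1/5z).

Solve |R(x)|<1 on ℝ⁻.
x=-1.72: |R|=0.2798
R=−1: 1+4/5x = −1+1/5x ⇒ -3/5x=2 ⇒ x=2/(-3/5)=-3.3333
Confirm numerically:
  x=-2.910: |R|=0.83944 <1
  x=-2.543: |R|=0.68567 <1
  x=-1.452: |R|=0.12523 <1
  x=-3.777: |R|=1.15165 >1
  x=-3.678: |R|=1.11915 >1
  x=-3.396: |R|=1.02239 >1
Interval (-3.3333, 0).

left endpoint -3.3333.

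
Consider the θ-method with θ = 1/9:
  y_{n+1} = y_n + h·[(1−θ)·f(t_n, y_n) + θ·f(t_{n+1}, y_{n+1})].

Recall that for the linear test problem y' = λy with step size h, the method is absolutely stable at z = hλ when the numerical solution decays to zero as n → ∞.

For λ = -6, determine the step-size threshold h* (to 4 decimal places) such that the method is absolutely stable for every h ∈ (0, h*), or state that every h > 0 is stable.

With y'=λy (z=hλ):
  y_{n+1} = y_n + z·[8/9·y_n + 1/9·y_{n+1}] ⇒ (1 − 1/9z)y_{n+1} = (1 + 8/9z)y_n
  ⇒ R(z) = (1 + 8/9z)/(1 − 1/9z).

Boundary: |R(x)|=1, x<0.
x=-1.14: |R|=0.0118
R=−1: 1+8/9x = −1+1/9x ⇒ -7/9x=2 ⇒ x=2/(-7/9)=-2.5714
Confirm numerically:
  x=-1.363: |R|=0.18373 <1
  x=-1.176: |R|=0.04009 <1
  x=-1.096: |R|=0.02298 <1
  x=-2.974: |R|=1.23534 >1
  x=-2.970: |R|=1.23308 >1
  x=-2.674: |R|=1.06150 >1
Interval (-2.5714, 0).

(-2.5714,0); λ=-6 ⇒ h* = (18/7)/6 = 0.4286.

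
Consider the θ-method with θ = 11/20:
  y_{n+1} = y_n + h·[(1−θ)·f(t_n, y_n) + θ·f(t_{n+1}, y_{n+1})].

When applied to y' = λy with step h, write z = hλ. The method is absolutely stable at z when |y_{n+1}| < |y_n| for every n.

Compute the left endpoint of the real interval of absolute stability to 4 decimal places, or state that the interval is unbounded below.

interval (−∞, 0).

On y'=λy, z=hλ:
  y_{n+1} = y_n + z·[9/20·y_n + 11/20·y_{n+1}] ⇒ (1 − 11/20z)y_{n+1} = (1 + 9/20z)y_n
  Hence R(z) = (1 + 9/20z)/(1 − 11/20z).

Need |R(x)|<1, x<0.
x=-1.02: |R|=0.3466
x=-2: |R|=0.0476
x=-10: |R|=0.5385
x=-100: |R|=0.7857
θ=11/20≥1/2 ⇒ |1+9/20x|<|1−11/20x| ∀x<0 ⇒ unbounded interval.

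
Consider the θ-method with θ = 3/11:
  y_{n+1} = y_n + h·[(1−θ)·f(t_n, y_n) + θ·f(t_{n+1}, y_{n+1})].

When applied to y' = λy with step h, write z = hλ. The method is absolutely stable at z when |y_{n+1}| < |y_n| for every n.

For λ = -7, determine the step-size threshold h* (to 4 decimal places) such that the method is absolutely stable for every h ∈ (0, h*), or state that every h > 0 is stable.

(-4.4000,0); λ=-7 ⇒ h* = (22/5)/7 = 0.6286.

With y'=λy (z=hλ):
  y_{n+1} = y_n + z·[8/11·y_n + 3/11·y_{n+1}] ⇒ (1 − 3/11z)y_{n+1} = (1 + 8/11z)y_n
  so R(z) = (1 + 8/11z)/(1 − 3/11z).

Need |R(x)|<1, x<0.
x=-0.61: |R|=0.4770
R=−1: 1+8/11x = −1+3/11x ⇒ -5/11x=2 ⇒ x=2/(-5/11)=-4.4000
Confirm numerically:
  x=-3.550: |R|=0.80370 <1
  x=-3.521: |R|=0.79618 <1
  x=-2.391: |R|=0.44726 <1
  x=-4.766: |R|=1.07234 >1
  x=-4.591: |R|=1.03855 >1
  x=-4.457: |R|=1.01169 >1
Interval (-4.4000, 0).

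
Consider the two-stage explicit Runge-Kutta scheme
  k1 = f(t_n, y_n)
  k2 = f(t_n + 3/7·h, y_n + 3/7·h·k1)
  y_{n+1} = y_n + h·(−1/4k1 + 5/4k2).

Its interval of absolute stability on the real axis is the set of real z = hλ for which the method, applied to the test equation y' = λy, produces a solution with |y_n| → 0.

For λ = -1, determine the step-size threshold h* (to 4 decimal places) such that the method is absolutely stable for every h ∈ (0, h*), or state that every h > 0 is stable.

Test eqn y'=λy, z=hλ:
  k1=λy_n ⇒ h·k1=z·y_n;  k2=λ(1+3/7z)y_n ⇒ h·k2=z(1+3/7z)y_n
  y_{n+1}/y_n = 1 − 1/4z + 5/4z(1+3/7z) = 1 + z + 15/28z²
  Hence R(z) = 1 + z + 15/28z².

Find x<0 with |R(x)|<1.
x=-0.39: |R|=0.6915
R=1: x+15/28x²=0 ⇒ x=−28/15=-1.8667; min R=1−1/(4·15/28)=0.5333>−1
Confirm numerically:
  x=-1.374: |R|=0.63736 <1
  x=-0.881: |R|=0.53480 <1
  x=-0.809: |R|=0.54161 <1
  x=-2.138: |R|=1.31077 >1
  x=-2.062: |R|=1.21577 >1
  x=-1.926: |R|=1.06122 >1
So |R|<1 on (-1.8667, 0).

(-1.8667,0); λ=-1 ⇒ h* = (28/15)/1 = 1.8667.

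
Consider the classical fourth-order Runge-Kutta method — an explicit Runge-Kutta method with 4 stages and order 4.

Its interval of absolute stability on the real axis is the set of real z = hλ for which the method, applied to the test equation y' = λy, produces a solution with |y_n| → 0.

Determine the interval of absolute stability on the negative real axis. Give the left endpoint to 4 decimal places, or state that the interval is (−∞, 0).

(-2.7853, 0).

Test eqn y'=λy, z=hλ:
  order 4, 4-stage ⇒ R(z)=1+z+z^2/2+z^3/6+z^4/24
  (e.g. R(-1.8)=0.28540, |R|=0.28540)

Solve |R(x)|<1 on ℝ⁻.
x=-1.8: |R|=0.2854
|R(-2.17)|=0.4053 |R(-1.12)|=0.3386 |R(-0.72)|=0.4882
Bisect:
  x_lo=-3.5756 |R|=3.0085  x_hi=-0.2820 |R|=0.7543
  mid=-1.92881 |R|=0.31208 →hi
  mid=-2.75221 |R|=0.95126 →hi
  mid=-3.16391 |R|=1.73791 →lo
  mid=-2.95806 |R|=1.29330 →lo
  mid=-2.85514 |R|=1.11051 →lo
  mid=-2.80367 |R|=1.02807 →lo
  mid=-2.77794 |R|=0.98897 →hi
  mid=-2.79081 |R|=1.00835 →lo
  mid=-2.78438 |R|=0.99862 →hi
  ...
  [-2.78538,-2.78518] ⇒ x*=-2.7853
So |R|<1 on (-2.7853, 0).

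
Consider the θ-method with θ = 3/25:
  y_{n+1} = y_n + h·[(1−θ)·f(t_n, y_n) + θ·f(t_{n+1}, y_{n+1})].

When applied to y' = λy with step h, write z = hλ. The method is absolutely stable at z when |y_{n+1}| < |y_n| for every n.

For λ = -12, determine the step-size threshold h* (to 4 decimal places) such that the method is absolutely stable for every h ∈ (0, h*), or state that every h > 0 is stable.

(-2.6316,0); λ=-12 ⇒ h* = (50/19)/12 = 0.2193.

With y'=λy (z=hλ):
  y_{n+1} = y_n + z·[22/25·y_n + 3/25·y_{n+1}] ⇒ (1 − 3/25z)y_{n+1} = (1 + 22/25z)y_n
  Hence R(z) = (1 + 22/25z)/(1 − 3/25z).

Boundary: |R(x)|=1, x<0.
x=-0.72: |R|=0.3373
R=−1: 1+22/25x = −1+3/25x ⇒ -19/25x=2 ⇒ x=2/(-19/25)=-2.6316
Confirm numerically:
  x=-2.251: |R|=0.77227 <1
  x=-1.738: |R|=0.43808 <1
  x=-1.576: |R|=0.32535 <1
  x=-1.320: |R|=0.13950 <1
  x=-2.967: |R|=1.18799 >1
  x=-2.659: |R|=1.01580 >1
  x=-2.656: |R|=1.01407 >1
Stable set (-2.6316, 0).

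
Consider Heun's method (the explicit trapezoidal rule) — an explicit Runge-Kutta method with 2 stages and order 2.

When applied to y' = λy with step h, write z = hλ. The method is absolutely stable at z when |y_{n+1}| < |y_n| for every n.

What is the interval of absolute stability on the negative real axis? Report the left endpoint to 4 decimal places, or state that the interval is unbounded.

(-2.0000, 0).

With y'=λy (z=hλ):
  order 2, 2-stage ⇒ R(z)=1+z+z^2/2
  (e.g. R(-0.99)=0.50005, |R|=0.50005)

Need |R(x)|<1, x<0.
x=-0.99: |R|=0.5000
|R(-2.24)|=1.2688 |R(-1.57)|=0.6624 |R(-0.85)|=0.5112
Bisect:
  x_lo=-2.7981 |R|=2.1166  x_hi=-0.2213 |R|=0.8032
  mid=-1.50973 |R|=0.62991 →hi
  mid=-2.15393 |R|=1.16577 →lo
  mid=-1.83183 |R|=0.84597 →hi
  mid=-1.99288 |R|=0.99290 →hi
  mid=-2.07340 |R|=1.07609 →lo
  mid=-2.03314 |R|=1.03369 →lo
  mid=-2.01301 |R|=1.01309 →lo
  mid=-2.00294 |R|=1.00295 →lo
  mid=-1.99791 |R|=0.99791 →hi
  mid=-2.00043 |R|=1.00043 →lo
  ...
  [-2.00011,-1.99995] ⇒ x*=-2.0000
Interval (-2.0000, 0).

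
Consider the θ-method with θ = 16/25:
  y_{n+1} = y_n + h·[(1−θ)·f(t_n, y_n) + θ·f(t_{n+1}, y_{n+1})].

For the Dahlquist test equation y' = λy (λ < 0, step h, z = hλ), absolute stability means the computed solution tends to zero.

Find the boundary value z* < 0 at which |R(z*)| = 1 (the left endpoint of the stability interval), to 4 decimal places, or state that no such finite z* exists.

interval (−∞, 0).

On y'=λy, z=hλ:
  y_{n+1} = y_n + z·[9/25·y_n + 16/25·y_{n+1}] ⇒ (1 − 16/25z)y_{n+1} = (1 + 9/25z)y_n
  so R(z) = (1 + 9/25z)/(1 − 16/25z).

Find x<0 with |R(x)|<1.
x=-1.62: |R|=0.2046
x=-2: |R|=0.1228
x=-10: |R|=0.3514
x=-100: |R|=0.5385
θ=16/25≥1/2 ⇒ |1+9/25x|<|1−16/25x| ∀x<0 ⇒ stable on all of ℝ⁻.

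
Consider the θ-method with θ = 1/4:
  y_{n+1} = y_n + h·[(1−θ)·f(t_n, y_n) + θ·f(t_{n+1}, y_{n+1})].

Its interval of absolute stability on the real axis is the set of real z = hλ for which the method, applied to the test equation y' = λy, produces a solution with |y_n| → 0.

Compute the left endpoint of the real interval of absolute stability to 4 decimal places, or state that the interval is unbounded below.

Test eqn y'=λy, z=hλ:
  y_{n+1} = y_n + z·[3/4·y_n + 1/4·y_{n+1}] ⇒ (1 − 1/4z)y_{n+1} = (1 + 3/4z)y_n
  R(z) = (1 + 3/4z)/(1 − 1/4z).

Solve |R(x)|<1 on ℝ⁻.
x=-0.65: |R|=0.4409
R=−1: 1+3/4x = −1+1/4x ⇒ -1/2x=2 ⇒ x=2/(-1/2)=-4.0000
Confirm numerically:
  x=-3.285: |R|=0.80371 <1
  x=-3.160: |R|=0.76536 <1
  x=-2.648: |R|=0.59326 <1
  x=-2.352: |R|=0.48111 <1
  x=-4.445: |R|=1.10539 >1
  x=-4.143: |R|=1.03512 >1
So |R|<1 on (-4.0000, 0).

z* = -4.0000.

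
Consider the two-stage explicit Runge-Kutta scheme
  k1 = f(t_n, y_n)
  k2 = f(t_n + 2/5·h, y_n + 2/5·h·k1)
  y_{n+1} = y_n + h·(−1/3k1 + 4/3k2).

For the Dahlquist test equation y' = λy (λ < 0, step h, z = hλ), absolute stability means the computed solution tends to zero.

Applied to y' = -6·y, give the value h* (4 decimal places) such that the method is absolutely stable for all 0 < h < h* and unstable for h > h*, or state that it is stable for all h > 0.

(-1.8750,0); λ=-6 ⇒ h* = (15/8)/6 = 0.3125.

Test eqn y'=λy, z=hλ:
  k1=λy_n ⇒ h·k1=z·y_n;  k2=λ(1+2/5z)y_n ⇒ h·k2=z(1+2/5z)y_n
  y_{n+1}/y_n = 1 − 1/3z + 4/3z(1+2/5z) = 1 + z + 8/15z²
  Hence R(z) = 1 + z + 8/15z².

Boundary: |R(x)|=1, x<0.
x=-0.34: |R|=0.7217
R=1: x+8/15x²=0 ⇒ x=−15/8=-1.8750; min R=1−1/(4·8/15)=0.5312>−1
Confirm numerically:
  x=-1.768: |R|=0.89911 <1
  x=-1.751: |R|=0.88420 <1
  x=-1.638: |R|=0.79296 <1
  x=-0.961: |R|=0.53154 <1
  x=-2.459: |R|=1.76590 >1
  x=-2.330: |R|=1.56541 >1
  x=-1.940: |R|=1.06725 >1
Stable set (-1.8750, 0).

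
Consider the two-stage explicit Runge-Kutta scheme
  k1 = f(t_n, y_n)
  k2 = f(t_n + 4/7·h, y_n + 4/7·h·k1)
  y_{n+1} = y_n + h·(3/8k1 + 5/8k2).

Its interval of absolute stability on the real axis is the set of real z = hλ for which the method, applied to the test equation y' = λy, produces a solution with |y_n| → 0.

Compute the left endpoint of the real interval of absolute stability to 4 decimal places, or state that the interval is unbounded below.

On y'=λy, z=hλ:
  k1=λy_n ⇒ h·k1=z·y_n;  k2=λ(1+4/7z)y_n ⇒ h·k2=z(1+4/7z)y_n
  y_{n+1}/y_n = 1 + 3/8z + 5/8z(1+4/7z) = 1 + z + 5/14z²
  ⇒ R(z) = 1 + z + 5/14z².

Find x<0 with |R(x)|<1.
x=-1.08: |R|=0.3366
R=1: x+5/14x²=0 ⇒ x=−14/5=-2.8000; min R=1−1/(4·5/14)=0.3000>−1
Confirm numerically:
  x=-1.879: |R|=0.38194 <1
  x=-1.807: |R|=0.35916 <1
  x=-1.521: |R|=0.30523 <1
  x=-3.216: |R|=1.47781 >1
  x=-3.041: |R|=1.26174 >1
Interval (-2.8000, 0).

z* = -2.8000.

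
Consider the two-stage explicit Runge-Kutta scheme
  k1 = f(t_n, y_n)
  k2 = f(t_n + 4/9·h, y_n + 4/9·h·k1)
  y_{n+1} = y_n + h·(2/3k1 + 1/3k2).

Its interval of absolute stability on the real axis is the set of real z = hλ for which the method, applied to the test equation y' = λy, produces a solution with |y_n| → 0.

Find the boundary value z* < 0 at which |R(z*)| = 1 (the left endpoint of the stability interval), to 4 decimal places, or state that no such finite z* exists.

Test eqn y'=λy, z=hλ:
  k1=λy_n ⇒ h·k1=z·y_n;  k2=λ(1+4/9z)y_n ⇒ h·k2=z(1+4/9z)y_n
  y_{n+1}/y_n = 1 + 2/3z + 1/3z(1+4/9z) = 1 + z + 4/27z²
  R(z) = 1 + z + 4/27z².

Need |R(x)|<1, x<0.
x=-1.02: |R|=0.1341
R=1: x+4/27x²=0 ⇒ x=−27/4=-6.7500; min R=1−1/(4·4/27)=-0.6875>−1
Confirm numerically:
  x=-6.541: |R|=0.79747 <1
  x=-4.108: |R|=0.60790 <1
  x=-3.939: |R|=0.64037 <1
  x=-3.478: |R|=0.68593 <1
  x=-7.243: |R|=1.52901 >1
  x=-7.239: |R|=1.52443 >1
  x=-7.225: |R|=1.50843 >1
Stable set (-6.7500, 0).

z* = -6.7500.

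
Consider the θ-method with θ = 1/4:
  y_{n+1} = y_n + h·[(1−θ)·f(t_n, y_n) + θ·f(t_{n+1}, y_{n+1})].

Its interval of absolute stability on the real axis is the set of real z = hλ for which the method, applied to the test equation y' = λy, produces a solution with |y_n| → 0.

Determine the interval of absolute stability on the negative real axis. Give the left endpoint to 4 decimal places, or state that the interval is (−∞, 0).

z∈(-4.0000,0).

On y'=λy, z=hλ:
  y_{n+1} = y_n + z·[3/4·y_n + 1/4·y_{n+1}] ⇒ (1 − 1/4z)y_{n+1} = (1 + 3/4z)y_n
  R(z) = (1 + 3/4z)/(1 − 1/4z).

Boundary: |R(x)|=1, x<0.
x=-0.69: |R|=0.4115
R=−1: 1+3/4x = −1+1/4x ⇒ -1/2x=2 ⇒ x=2/(-1/2)=-4.0000
Confirm numerically:
  x=-2.657: |R|=0.59651 <1
  x=-2.656: |R|=0.59615 <1
  x=-2.355: |R|=0.48230 <1
  x=-4.588: |R|=1.13694 >1
  x=-4.315: |R|=1.07577 >1
So |R|<1 on (-4.0000, 0).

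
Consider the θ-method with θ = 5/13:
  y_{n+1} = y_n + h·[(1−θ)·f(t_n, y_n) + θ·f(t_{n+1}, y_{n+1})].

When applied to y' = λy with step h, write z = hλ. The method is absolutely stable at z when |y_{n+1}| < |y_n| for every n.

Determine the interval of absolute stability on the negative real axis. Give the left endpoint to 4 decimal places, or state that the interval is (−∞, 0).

(-8.6667, 0).

On y'=λy, z=hλ:
  y_{n+1} = y_n + z·[8/13·y_n + 5/13·y_{n+1}] ⇒ (1 − 5/13z)y_{n+1} = (1 + 8/13z)y_n
  Hence R(z) = (1 + 8/13z)/(1 − 5/13z).

Solve |R(x)|<1 on ℝ⁻.
x=-1.79: |R|=0.0601
R=−1: 1+8/13x = −1+5/13x ⇒ -3/13x=2 ⇒ x=2/(-3/13)=-8.6667
Confirm numerically:
  x=-7.639: |R|=0.93978 <1
  x=-7.357: |R|=0.92108 <1
  x=-5.111: |R|=0.72333 <1
  x=-4.766: |R|=0.68227 <1
  x=-9.168: |R|=1.02556 >1
  x=-8.880: |R|=1.01115 >1
Interval (-8.6667, 0).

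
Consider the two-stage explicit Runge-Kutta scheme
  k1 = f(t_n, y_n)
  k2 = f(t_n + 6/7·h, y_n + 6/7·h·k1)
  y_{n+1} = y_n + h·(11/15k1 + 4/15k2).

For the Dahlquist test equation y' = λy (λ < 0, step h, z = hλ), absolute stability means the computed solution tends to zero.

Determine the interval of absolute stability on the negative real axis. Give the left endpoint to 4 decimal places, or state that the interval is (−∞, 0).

Test eqn y'=λy, z=hλ:
  k1=λy_n ⇒ h·k1=z·y_n;  k2=λ(1+6/7z)y_n ⇒ h·k2=z(1+6/7z)y_n
  y_{n+1}/y_n = 1 + 11/15z + 4/15z(1+6/7z) = 1 + z + 8/35z²
  Hence R(z) = 1 + z + 8/35z².

Boundary: |R(x)|=1, x<0.
x=-0.94: |R|=0.2620
R=1: x+8/35x²=0 ⇒ x=−35/8=-4.3750; min R=1−1/(4·8/35)=-0.0938>−1
Confirm numerically:
  x=-4.260: |R|=0.88802 <1
  x=-3.448: |R|=0.26942 <1
  x=-2.997: |R|=0.05603 <1
  x=-4.953: |R|=1.65436 >1
  x=-4.709: |R|=1.35950 >1
So |R|<1 on (-4.3750, 0).

(-4.3750, 0).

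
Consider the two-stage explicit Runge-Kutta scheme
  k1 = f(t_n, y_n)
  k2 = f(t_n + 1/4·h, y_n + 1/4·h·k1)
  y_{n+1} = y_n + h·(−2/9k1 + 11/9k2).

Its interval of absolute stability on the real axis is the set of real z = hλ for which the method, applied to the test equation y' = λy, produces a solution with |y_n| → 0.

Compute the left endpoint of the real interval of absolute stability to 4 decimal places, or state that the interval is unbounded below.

With y'=λy (z=hλ):
  k1=λy_n ⇒ h·k1=z·y_n;  k2=λ(1+1/4z)y_n ⇒ h·k2=z(1+1/4z)y_n
  y_{n+1}/y_n = 1 − 2/9z + 11/9z(1+1/4z) = 1 + z + 11/36z²
  ⇒ R(z) = 1 + z + 11/36z².

Find x<0 with |R(x)|<1.
x=-0.59: |R|=0.5164
R=1: x+11/36x²=0 ⇒ x=−36/11=-3.2727; min R=1−1/(4·11/36)=0.1818>−1
Confirm numerically:
  x=-3.031: |R|=0.77613 <1
  x=-2.352: |R|=0.33830 <1
  x=-2.313: |R|=0.32171 <1
  x=-2.030: |R|=0.22916 <1
  x=-3.850: |R|=1.67910 >1
  x=-3.483: |R|=1.22378 >1
  x=-3.380: |R|=1.11079 >1
Stable set (-3.2727, 0).

left endpoint -3.2727.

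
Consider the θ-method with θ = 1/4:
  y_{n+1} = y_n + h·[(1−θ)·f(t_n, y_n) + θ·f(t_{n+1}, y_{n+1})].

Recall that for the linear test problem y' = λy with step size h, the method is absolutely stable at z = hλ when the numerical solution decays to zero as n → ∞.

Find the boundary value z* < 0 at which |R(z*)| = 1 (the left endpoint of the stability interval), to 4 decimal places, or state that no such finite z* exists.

With y'=λy (z=hλ):
  y_{n+1} = y_n + z·[3/4·y_n + 1/4·y_{n+1}] ⇒ (1 − 1/4z)y_{n+1} = (1 + 3/4z)y_n
  ⇒ R(z) = (1 + 3/4z)/(1 − 1/4z).

Boundary: |R(x)|=1, x<0.
x=-1.08: |R|=0.1496
R=−1: 1+3/4x = −1+1/4x ⇒ -1/2x=2 ⇒ x=2/(-1/2)=-4.0000
Confirm numerically:
  x=-2.465: |R|=0.52514 <1
  x=-2.394: |R|=0.49765 <1
  x=-1.647: |R|=0.16664 <1
  x=-4.498: |R|=1.11720 >1
  x=-4.160: |R|=1.03922 >1
Interval (-4.0000, 0).

left endpoint -4.0000.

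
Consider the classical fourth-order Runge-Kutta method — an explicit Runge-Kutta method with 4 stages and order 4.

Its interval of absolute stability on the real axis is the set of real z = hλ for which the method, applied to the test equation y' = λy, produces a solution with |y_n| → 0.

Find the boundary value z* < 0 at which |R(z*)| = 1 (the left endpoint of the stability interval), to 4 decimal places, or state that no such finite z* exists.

z* = -2.7853.

Test eqn y'=λy, z=hλ:
  order 4, 4-stage ⇒ R(z)=1+z+z^2/2+z^3/6+z^4/24
  (e.g. R(-1.68)=0.27284, |R|=0.27284)

Solve |R(x)|<1 on ℝ⁻.
x=-1.68: |R|=0.2728
|R(-1.94)|=0.3151 |R(-1.91)|=0.3073 |R(-1.6)|=0.2704
Bisect:
  x_lo=-3.4814 |R|=2.6670  x_hi=-0.2385 |R|=0.7878
  mid=-1.85998 |R|=0.29602 →hi
  mid=-2.67070 |R|=0.84054 →hi
  mid=-3.07606 |R|=1.53451 →lo
  mid=-2.87338 |R|=1.14114 →lo
  mid=-2.77204 |R|=0.98020 →hi
  mid=-2.82271 |R|=1.05790 →lo
  mid=-2.79738 |R|=1.01837 →lo
  mid=-2.78471 |R|=0.99912 →hi
  mid=-2.79104 |R|=1.00870 →lo
  mid=-2.78788 |R|=1.00390 →lo
  ...
  [-2.78530,-2.78511] ⇒ x*=-2.7853
Interval (-2.7853, 0).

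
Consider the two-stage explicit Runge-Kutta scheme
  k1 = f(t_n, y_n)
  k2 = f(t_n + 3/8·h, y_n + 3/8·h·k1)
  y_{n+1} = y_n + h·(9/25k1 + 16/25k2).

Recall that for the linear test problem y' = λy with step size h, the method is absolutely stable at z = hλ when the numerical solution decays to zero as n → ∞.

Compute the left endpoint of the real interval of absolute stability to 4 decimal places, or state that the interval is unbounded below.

z* = -4.1667.

Set f=λy, z=hλ:
  k1=λy_n ⇒ h·k1=z·y_n;  k2=λ(1+3/8z)y_n ⇒ h·k2=z(1+3/8z)y_n
  y_{n+1}/y_n = 1 + 9/25z + 16/25z(1+3/8z) = 1 + z + 6/25z²
  ⇒ R(z) = 1 + z + 6/25z².

Solve |R(x)|<1 on ℝ⁻.
x=-1.63: |R|=0.0077
R=1: x+6/25x²=0 ⇒ x=−25/6=-4.1667; min R=1−1/(4·6/25)=-0.0417>−1
Confirm numerically:
  x=-3.360: |R|=0.34950 <1
  x=-2.858: |R|=0.10236 <1
  x=-2.407: |R|=0.01652 <1
  x=-4.613: |R|=1.49414 >1
  x=-4.196: |R|=1.02954 >1
So |R|<1 on (-4.1667, 0).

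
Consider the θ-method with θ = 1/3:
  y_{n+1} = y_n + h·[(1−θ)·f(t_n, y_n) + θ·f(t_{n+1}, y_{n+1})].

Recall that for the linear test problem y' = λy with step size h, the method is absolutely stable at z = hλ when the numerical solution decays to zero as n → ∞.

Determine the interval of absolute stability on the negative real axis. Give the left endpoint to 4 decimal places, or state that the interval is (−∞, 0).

Test eqn y'=λy, z=hλ:
  y_{n+1} = y_n + z·[2/3·y_n + 1/3·y_{n+1}] ⇒ (1 − 1/3z)y_{n+1} = (1 + 2/3z)y_n
  R(z) = (1 + 2/3z)/(1 − 1/3z).

Solve |R(x)|<1 on ℝ⁻.
x=-0.49: |R|=0.5788
R=−1: 1+2/3x = −1+1/3x ⇒ -1/3x=2 ⇒ x=2/(-1/3)=-6.0000
Confirm numerically:
  x=-4.840: |R|=0.85204 <1
  x=-4.038: |R|=0.72123 <1
  x=-3.751: |R|=0.66686 <1
  x=-3.473: |R|=0.60961 <1
  x=-6.195: |R|=1.02121 >1
  x=-6.186: |R|=1.02025 >1
  x=-6.053: |R|=1.00585 >1
Stable set (-6.0000, 0).

(-6.0000, 0).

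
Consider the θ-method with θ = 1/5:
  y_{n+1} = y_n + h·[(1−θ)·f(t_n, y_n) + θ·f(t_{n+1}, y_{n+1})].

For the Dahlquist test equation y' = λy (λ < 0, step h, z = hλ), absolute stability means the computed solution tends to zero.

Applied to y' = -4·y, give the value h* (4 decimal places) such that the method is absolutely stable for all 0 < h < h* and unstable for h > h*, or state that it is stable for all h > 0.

(-3.3333,0); λ=-4 ⇒ h* = (10/3)/4 = 0.8333.

With y'=λy (z=hλ):
  y_{n+1} = y_n + z·[4/5·y_n + 1/5·y_{n+1}] ⇒ (1 − 1/5z)y_{n+1} = (1 + 4/5z)y_n
  Hence R(z) = (1 + 4/5z)/(1 − 1/5z).

Need |R(x)|<1, x<0.
x=-1.75: |R|=0.2963
R=−1: 1+4/5x = −1+1/5x ⇒ -3/5x=2 ⇒ x=2/(-3/5)=-3.3333
Confirm numerically:
  x=-2.984: |R|=0.86874 <1
  x=-2.290: |R|=0.57064 <1
  x=-1.499: |R|=0.15325 <1
  x=-3.736: |R|=1.13828 >1
  x=-3.702: |R|=1.12710 >1
  x=-3.425: |R|=1.03264 >1
So |R|<1 on (-3.3333, 0).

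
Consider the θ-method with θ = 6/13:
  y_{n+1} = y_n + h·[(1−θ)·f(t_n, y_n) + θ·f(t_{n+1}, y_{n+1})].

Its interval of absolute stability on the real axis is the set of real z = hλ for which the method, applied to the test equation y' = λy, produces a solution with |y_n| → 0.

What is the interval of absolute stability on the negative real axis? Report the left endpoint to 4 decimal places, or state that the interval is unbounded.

z∈(-26.0000,0).

On y'=λy, z=hλ:
  y_{n+1} = y_n + z·[7/13·y_n + 6/13·y_{n+1}] ⇒ (1 − 6/13z)y_{n+1} = (1 + 7/13z)y_n
  Hence R(z) = (1 + 7/13z)/(1 − 6/13z).

Boundary: |R(x)|=1, x<0.
x=-1.13: |R|=0.2573
R=−1: 1+7/13x = −1+6/13x ⇒ -1/13x=2 ⇒ x=2/(-1/13)=-26.0000
Confirm numerically:
  x=-18.760: |R|=0.94234 <1
  x=-15.098: |R|=0.89476 <1
  x=-13.462: |R|=0.86629 <1
  x=-26.402: |R|=1.00235 >1
  x=-26.196: |R|=1.00115 >1
  x=-26.189: |R|=1.00111 >1
So |R|<1 on (-26.0000, 0).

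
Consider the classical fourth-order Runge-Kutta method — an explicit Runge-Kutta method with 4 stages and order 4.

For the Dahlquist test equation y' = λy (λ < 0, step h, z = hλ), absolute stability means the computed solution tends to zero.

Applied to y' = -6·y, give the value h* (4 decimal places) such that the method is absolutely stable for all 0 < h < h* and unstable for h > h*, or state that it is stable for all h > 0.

Set f=λy, z=hλ:
  order 4, 4-stage ⇒ R(z)=1+z+z^2/2+z^3/6+z^4/24
  (e.g. R(-0.64)=0.52810, |R|=0.52810)

Boundary: |R(x)|=1, x<0.
x=-0.64: |R|=0.5281
|R(-2.27)|=0.4633 |R(-1.71)|=0.2749 |R(-0.98)|=0.3818
Bisect:
  x_lo=-3.6200 |R|=3.1811  x_hi=-0.3395 |R|=0.7122
  mid=-1.97974 |R|=0.32678 →hi
  mid=-2.79987 |R|=1.02220 →lo
  mid=-2.38980 |R|=0.55008 →hi
  mid=-2.59484 |R|=0.74882 →hi
  mid=-2.69736 |R|=0.87531 →hi
  mid=-2.74861 |R|=0.94609 →hi
  mid=-2.77424 |R|=0.98347 →hi
  mid=-2.78706 |R|=1.00266 →lo
  mid=-2.78065 |R|=0.99302 →hi
  mid=-2.78385 |R|=0.99783 →hi
  ...
  [-2.78546,-2.78526] ⇒ x*=-2.7853
Interval (-2.7853, 0).

(-2.7853,0); λ=-6 ⇒ h* = 0.4642.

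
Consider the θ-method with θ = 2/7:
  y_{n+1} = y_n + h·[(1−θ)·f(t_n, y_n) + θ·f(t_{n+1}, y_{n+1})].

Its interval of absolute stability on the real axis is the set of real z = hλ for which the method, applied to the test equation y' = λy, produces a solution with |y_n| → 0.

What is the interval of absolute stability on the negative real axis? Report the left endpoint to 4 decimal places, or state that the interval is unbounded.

(-4.6667, 0).

On y'=λy, z=hλ:
  y_{n+1} = y_n + z·[5/7·y_n + 2/7·y_{n+1}] ⇒ (1 − 2/7z)y_{n+1} = (1 + 5/7z)y_n
  ⇒ R(z) = (1 + 5/7z)/(1 − 2/7z).

Need |R(x)|<1, x<0.
x=-0.61: |R|=0.4805
R=−1: 1+5/7x = −1+2/7x ⇒ -3/7x=2 ⇒ x=2/(-3/7)=-4.6667
Confirm numerically:
  x=-3.917: |R|=0.84839 <1
  x=-3.829: |R|=0.82856 <1
  x=-3.327: |R|=0.70565 <1
  x=-2.710: |R|=0.52738 <1
  x=-4.899: |R|=1.04149 >1
  x=-4.759: |R|=1.01677 >1
So |R|<1 on (-4.6667, 0).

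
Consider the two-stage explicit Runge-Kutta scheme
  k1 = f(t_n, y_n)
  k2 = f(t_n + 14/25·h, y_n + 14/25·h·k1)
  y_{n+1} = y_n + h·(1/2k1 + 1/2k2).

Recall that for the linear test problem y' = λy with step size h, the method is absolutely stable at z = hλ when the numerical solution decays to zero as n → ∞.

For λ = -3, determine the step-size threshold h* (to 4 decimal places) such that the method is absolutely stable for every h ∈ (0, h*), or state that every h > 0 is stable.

With y'=λy (z=hλ):
  k1=λy_n ⇒ h·k1=z·y_n;  k2=λ(1+14/25z)y_n ⇒ h·k2=z(1+14/25z)y_n
  y_{n+1}/y_n = 1 + 1/2z + 1/2z(1+14/25z) = 1 + z + 7/25z²
  R(z) = 1 + z + 7/25z².

Boundary: |R(x)|=1, x<0.
x=-0.63: |R|=0.4811
R=1: x+7/25x²=0 ⇒ x=−25/7=-3.5714; min R=1−1/(4·7/25)=0.1071>−1
Confirm numerically:
  x=-3.386: |R|=0.82420 <1
  x=-2.234: |R|=0.16341 <1
  x=-2.029: |R|=0.12372 <1
  x=-1.936: |R|=0.11347 <1
  x=-3.934: |R|=1.39938 >1
  x=-3.626: |R|=1.05541 >1
Stable set (-3.5714, 0).

(-3.5714,0); λ=-3 ⇒ h* = (25/7)/3 = 1.1905.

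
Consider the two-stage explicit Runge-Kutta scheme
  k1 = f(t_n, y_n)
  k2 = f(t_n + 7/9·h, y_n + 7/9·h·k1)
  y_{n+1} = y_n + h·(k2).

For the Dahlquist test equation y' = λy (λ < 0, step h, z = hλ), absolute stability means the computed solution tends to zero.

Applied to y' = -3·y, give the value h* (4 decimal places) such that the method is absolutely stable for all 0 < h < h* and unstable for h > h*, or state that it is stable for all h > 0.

With y'=λy (z=hλ):
  k1=λy_n ⇒ h·k1=z·y_n;  k2=λ(1+7/9z)y_n ⇒ h·k2=z(1+7/9z)y_n
  y_{n+1}/y_n = 1 + z(1+7/9z) = 1 + z + 7/9z²
  so R(z) = 1 + z + 7/9z².

Find x<0 with |R(x)|<1.
x=-0.76: |R|=0.6892
R=1: x+7/9x²=0 ⇒ x=−9/7=-1.2857; min R=1−1/(4·7/9)=0.6786>−1
Confirm numerically:
  x=-0.938: |R|=0.74632 <1
  x=-0.868: |R|=0.71800 <1
  x=-0.804: |R|=0.69877 <1
  x=-0.579: |R|=0.68174 <1
  x=-1.748: |R|=1.62850 >1
  x=-1.439: |R|=1.17156 >1
Stable set (-1.2857, 0).

(-1.2857,0); λ=-3 ⇒ h* = (9/7)/3 = 0.4286.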